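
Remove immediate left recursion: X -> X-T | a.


Left-recursive alternatives: X-T; non-recursive: a
Introduce X': X -> aX', X' -> -TX' | ε


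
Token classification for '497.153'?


Pattern: digits with a decimal point
Type: FLOAT_LITERAL


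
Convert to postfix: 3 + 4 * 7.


* has higher precedence, evaluate 4*7 first
Postfix: 3 4 7 * +


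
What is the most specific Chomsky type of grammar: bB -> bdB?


LHS has context (more than one symbol) and |LHS| ≤ |RHS|
Classification: Type 1 (Context-Sensitive)


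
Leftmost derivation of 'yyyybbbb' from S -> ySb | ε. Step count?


Derivation: S => ySb => yySbb => yyySbbb => yyyySbbbb => yyyybbbb
Steps: 5


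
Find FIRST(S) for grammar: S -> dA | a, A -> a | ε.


Per alternative of S: FIRST(dA) = {d}; FIRST(a) = {a}
FIRST(S) = {a, d}


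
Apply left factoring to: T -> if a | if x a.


Common prefix: 'if'
Factored: T -> if T', T' -> a | x a


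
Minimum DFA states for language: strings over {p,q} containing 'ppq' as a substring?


KMP-style automaton: 3 progress states + 1 absorbing accept = 4
Minimal DFA: 4 states


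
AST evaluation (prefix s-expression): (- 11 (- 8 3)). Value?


Evaluate inner: (- 8 3) = 5
Evaluate root: (- 11 5) = 6
Result: 6


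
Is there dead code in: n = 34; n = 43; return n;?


first assignment to n is overwritten before any read
Dead: 'n = 34'


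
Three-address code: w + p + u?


Break into single-operator statements:
t1 = w + p
t2 = t1 + u


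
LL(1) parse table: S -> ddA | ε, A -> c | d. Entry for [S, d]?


For [S, d]: 'd' ∈ FIRST(ddA)
Entry: S -> ddA


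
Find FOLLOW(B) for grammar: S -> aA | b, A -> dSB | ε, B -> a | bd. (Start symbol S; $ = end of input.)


$ ∈ FOLLOW(S). For each A -> αBβ: add FIRST(β)\{ε} to FOLLOW(B); if β nullable, add FOLLOW(A).
FOLLOW(B) = {$, a, b}


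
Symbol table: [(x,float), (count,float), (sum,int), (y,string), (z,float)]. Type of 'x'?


Lookup 'x' → type float


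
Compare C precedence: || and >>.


'>>' is shift (level 8); '||' is logical OR (level 1)
Higher level binds tighter
'>>' has higher precedence than '||'


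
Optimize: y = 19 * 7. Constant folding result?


19 * 7 = 133 at compile time
Optimized: y = 133


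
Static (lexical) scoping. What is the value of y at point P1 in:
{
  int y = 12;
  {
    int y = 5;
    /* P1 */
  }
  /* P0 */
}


y declared in the same block as P1
y = 5


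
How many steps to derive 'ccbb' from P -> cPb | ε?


Derivation: P => cPb => ccPbb => ccbb
Steps: 3


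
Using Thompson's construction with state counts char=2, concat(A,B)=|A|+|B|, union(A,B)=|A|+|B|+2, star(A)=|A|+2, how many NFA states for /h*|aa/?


Syntax tree has 3 char leaf(s), 1 union(s), 1 star(s)
chars contribute 3×2 = 6; each union adds +2; each star adds +2
Total: 6 + 2 + 2 = 10 states


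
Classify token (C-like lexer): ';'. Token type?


Pattern: delimiter/punctuation
Type: PUNCTUATION


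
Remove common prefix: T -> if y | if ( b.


Common prefix: 'if'
Factored: T -> if T', T' -> y | ( b


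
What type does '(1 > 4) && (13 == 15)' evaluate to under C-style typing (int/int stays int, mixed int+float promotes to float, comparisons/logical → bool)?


Operand types: bool && bool
Rule: logical operators take bool operands and yield bool
Result type: bool


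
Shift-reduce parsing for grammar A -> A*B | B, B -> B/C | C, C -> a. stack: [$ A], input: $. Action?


start symbol A on stack, input exhausted
Action: accept


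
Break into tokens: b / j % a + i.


Scan left to right, longest-match per lexeme
Tokens: ID(b), OP(/), ID(j), OP(%), ID(a), OP(+), ID(i)


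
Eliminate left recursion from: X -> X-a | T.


Left-recursive alternatives: X-a; non-recursive: T
Introduce X': X -> TX', X' -> -aX' | ε


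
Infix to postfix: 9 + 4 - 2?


Left to right (same or higher precedence on left)
Postfix: 9 4 + 2 -


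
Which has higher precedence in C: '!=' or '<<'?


'<<' is shift (level 8); '!=' is equality (level 6)
Higher level binds tighter
'<<' has higher precedence than '!='


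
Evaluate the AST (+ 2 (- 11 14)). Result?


Evaluate inner: (- 11 14) = -3
Evaluate root: (+ 2 -3) = -1
Result: -1


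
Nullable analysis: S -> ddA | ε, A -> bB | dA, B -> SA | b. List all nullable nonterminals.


A nonterminal is nullable iff some alternative derives ε (directly, or every symbol in it is nullable)
Nullable: {S}


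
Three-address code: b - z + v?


Break into single-operator statements:
t1 = b - z
t2 = t1 + v


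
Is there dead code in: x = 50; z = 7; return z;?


x is assigned but never read
Dead: 'x = 50'


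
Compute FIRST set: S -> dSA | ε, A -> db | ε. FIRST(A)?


Per alternative of A: FIRST(db) = {d}; FIRST(ε) = {ε}
FIRST(A) = {d, ε}


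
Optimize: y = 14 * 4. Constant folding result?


14 * 4 = 56 at compile time
Optimized: y = 56


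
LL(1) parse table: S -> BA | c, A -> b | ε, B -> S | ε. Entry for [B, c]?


For [B, c]: 'c' ∈ FIRST(S)
Entry: B -> S


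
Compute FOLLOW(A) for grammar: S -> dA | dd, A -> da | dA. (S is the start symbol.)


$ ∈ FOLLOW(S). For each A -> αBβ: add FIRST(β)\{ε} to FOLLOW(B); if β nullable, add FOLLOW(A).
FOLLOW(A) = {$}


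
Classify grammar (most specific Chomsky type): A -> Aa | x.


Left-linear: every RHS is a terminal or one nonterminal followed by a terminal
Classification: Type 3 (Regular)


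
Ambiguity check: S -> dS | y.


right-linear, alternatives start with distinct terminals 'd' vs 'y': unique leftmost derivation
Unambiguous


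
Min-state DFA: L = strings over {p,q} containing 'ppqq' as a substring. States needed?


KMP-style automaton: 4 progress states + 1 absorbing accept = 5
Minimal DFA: 5 states


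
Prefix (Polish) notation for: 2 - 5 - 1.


left-to-right (same/higher precedence on left): tree is (- (- 2 5) 1)
Prefix: - - 2 5 1


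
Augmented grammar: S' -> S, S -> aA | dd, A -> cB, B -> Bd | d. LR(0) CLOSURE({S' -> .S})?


Start: S' -> .S
For each item with dot before a nonterminal B, add B -> .γ for every B-production
Closure: [S' -> .S, S -> .aA, S -> .dd]


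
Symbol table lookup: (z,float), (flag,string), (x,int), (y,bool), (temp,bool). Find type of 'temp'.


Lookup 'temp' → type bool


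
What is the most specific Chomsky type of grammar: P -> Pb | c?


Left-linear: every RHS is a terminal or one nonterminal followed by a terminal
Classification: Type 3 (Regular)


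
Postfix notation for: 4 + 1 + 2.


Left to right (same or higher precedence on left)
Postfix: 4 1 + 2 +


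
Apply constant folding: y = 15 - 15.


15 - 15 = 0 at compile time
Optimized: y = 0


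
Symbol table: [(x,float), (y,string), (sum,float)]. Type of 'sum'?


Lookup 'sum' → type float


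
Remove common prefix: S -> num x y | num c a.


Common prefix: 'num'
Factored: S -> num S', S' -> x y | c a


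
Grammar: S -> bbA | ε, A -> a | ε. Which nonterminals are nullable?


A nonterminal is nullable iff some alternative derives ε (directly, or every symbol in it is nullable)
Nullable: {A, S}


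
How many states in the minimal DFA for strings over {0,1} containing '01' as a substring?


KMP-style automaton: 2 progress states + 1 absorbing accept = 3
Minimal DFA: 3 states


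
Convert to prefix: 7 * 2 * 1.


left-to-right (same/higher precedence on left): tree is (* (* 7 2) 1)
Prefix: * * 7 2 1


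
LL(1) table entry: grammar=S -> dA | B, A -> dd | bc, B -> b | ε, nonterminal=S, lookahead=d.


For [S, d]: 'd' ∈ FIRST(dA)
Entry: S -> dA


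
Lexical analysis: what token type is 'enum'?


Pattern: reserved word
Type: KEYWORD


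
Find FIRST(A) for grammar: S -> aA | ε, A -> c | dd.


Per alternative of A: FIRST(c) = {c}; FIRST(dd) = {d}
FIRST(A) = {c, d}


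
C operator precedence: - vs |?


'-' is additive (level 9); '|' is bitwise OR (level 3)
Higher level binds tighter
'-' has higher precedence than '|'


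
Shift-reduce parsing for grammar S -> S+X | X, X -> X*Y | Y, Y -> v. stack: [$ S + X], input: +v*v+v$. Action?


handle 'S+X' on top; lookahead ∈ FOLLOW(S) = {+, $}
Action: reduce (S -> S+X)


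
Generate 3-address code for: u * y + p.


Break into single-operator statements:
t1 = u * y
t2 = t1 + p


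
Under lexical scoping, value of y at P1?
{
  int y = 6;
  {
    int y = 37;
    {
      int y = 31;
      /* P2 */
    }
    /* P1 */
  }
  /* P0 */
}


y declared in the same block as P1
y = 37


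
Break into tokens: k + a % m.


Scan left to right, longest-match per lexeme
Tokens: ID(k), OP(+), ID(a), OP(%), ID(m)


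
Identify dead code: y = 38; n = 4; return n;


y is assigned but never read
Dead: 'y = 38'


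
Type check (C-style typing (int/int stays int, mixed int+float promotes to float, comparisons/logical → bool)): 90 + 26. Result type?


Operand types: int + int
Rule: mixed int/float promotes to float; int/int stays int
Result type: int


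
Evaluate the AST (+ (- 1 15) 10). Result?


Evaluate inner: (- 1 15) = -14
Evaluate root: (+ -14 10) = -4
Result: -4


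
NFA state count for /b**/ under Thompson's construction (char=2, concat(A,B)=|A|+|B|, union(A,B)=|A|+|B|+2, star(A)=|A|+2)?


Syntax tree has 1 char leaf(s), 0 union(s), 2 star(s)
chars contribute 1×2 = 2; each union adds +2; each star adds +2
Total: 2 + 0 + 4 = 6 states


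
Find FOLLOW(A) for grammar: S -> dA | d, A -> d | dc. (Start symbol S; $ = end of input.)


$ ∈ FOLLOW(S). For each A -> αBβ: add FIRST(β)\{ε} to FOLLOW(B); if β nullable, add FOLLOW(A).
FOLLOW(A) = {$}


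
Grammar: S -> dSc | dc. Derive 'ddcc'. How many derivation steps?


Derivation: S => dSc => ddcc
Steps: 2


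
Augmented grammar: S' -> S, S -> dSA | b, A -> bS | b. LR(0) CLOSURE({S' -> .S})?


Start: S' -> .S
For each item with dot before a nonterminal B, add B -> .γ for every B-production
Closure: [S' -> .S, S -> .dSA, S -> .b]


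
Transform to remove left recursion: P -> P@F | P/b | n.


Left-recursive alternatives: P@F, P/b; non-recursive: n
Introduce P': P -> nP', P' -> @FP' | /bP' | ε


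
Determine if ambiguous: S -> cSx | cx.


balanced c^n…x^n: each string has a unique parse
Unambiguous


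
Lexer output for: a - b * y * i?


Scan left to right, longest-match per lexeme
Tokens: ID(a), OP(-), ID(b), OP(*), ID(y), OP(*), ID(i)


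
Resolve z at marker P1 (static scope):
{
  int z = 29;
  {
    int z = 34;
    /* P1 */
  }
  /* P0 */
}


z declared in the same block as P1
z = 34


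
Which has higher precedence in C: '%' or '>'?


'%' is multiplicative (level 10); '>' is relational (level 7)
Higher level binds tighter
'%' has higher precedence than '>'


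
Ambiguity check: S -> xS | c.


right-linear, alternatives start with distinct terminals 'x' vs 'c': unique leftmost derivation
Unambiguous


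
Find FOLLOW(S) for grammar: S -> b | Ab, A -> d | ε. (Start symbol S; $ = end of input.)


$ ∈ FOLLOW(S). For each A -> αBβ: add FIRST(β)\{ε} to FOLLOW(B); if β nullable, add FOLLOW(A).
FOLLOW(S) = {$}


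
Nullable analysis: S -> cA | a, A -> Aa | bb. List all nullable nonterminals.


A nonterminal is nullable iff some alternative derives ε (directly, or every symbol in it is nullable)
Nullable: {}


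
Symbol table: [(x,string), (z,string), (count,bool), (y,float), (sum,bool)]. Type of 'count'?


Lookup 'count' → type bool


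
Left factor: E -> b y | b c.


Common prefix: 'b'
Factored: E -> b E', E' -> y | c


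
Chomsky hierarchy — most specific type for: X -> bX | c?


Right-linear: every RHS is a terminal or a terminal followed by one nonterminal
Classification: Type 3 (Regular)


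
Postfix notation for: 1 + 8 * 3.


* has higher precedence, evaluate 8*3 first
Postfix: 1 8 3 * +


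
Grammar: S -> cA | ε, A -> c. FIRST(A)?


Per alternative of A: FIRST(c) = {c}
FIRST(A) = {c}


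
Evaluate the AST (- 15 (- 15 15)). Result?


Evaluate inner: (- 15 15) = 0
Evaluate root: (- 15 0) = 15
Result: 15


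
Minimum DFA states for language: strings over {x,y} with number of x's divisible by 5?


Track (count of x) mod 5: states 0..4, accept at 0
Minimal DFA: 5 states


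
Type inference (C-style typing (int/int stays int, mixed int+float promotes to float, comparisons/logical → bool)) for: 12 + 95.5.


Operand types: int + float
Rule: mixed int/float promotes to float; int/int stays int
Result type: float


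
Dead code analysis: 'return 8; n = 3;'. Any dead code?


statement follows a return and is unreachable
Dead: 'n = 3'


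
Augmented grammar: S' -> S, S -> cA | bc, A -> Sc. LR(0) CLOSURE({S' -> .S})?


Start: S' -> .S
For each item with dot before a nonterminal B, add B -> .γ for every B-production
Closure: [S' -> .S, S -> .cA, S -> .bc]


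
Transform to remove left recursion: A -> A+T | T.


Left-recursive alternatives: A+T; non-recursive: T
Introduce A': A -> TA', A' -> +TA' | ε


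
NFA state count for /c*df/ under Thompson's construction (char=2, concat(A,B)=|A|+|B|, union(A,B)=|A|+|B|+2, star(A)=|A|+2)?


Syntax tree has 3 char leaf(s), 0 union(s), 1 star(s)
chars contribute 3×2 = 6; each union adds +2; each star adds +2
Total: 6 + 0 + 2 = 8 states


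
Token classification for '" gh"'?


Pattern: double-quoted sequence
Type: STRING_LITERAL


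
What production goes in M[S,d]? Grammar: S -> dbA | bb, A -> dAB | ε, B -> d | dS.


For [S, d]: 'd' ∈ FIRST(dbA)
Entry: S -> dbA


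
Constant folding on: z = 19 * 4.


19 * 4 = 76 at compile time
Optimized: z = 76


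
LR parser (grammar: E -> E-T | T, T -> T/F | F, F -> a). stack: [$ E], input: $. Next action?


start symbol E on stack, input exhausted
Action: accept


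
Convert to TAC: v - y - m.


Break into single-operator statements:
t1 = v - y
t2 = t1 - m


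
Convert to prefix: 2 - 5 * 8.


'*' binds tighter: tree is (- 2 (* 5 8))
Prefix: - 2 * 5 8


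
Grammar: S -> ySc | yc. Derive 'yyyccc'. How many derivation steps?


Derivation: S => ySc => yyScc => yyyccc
Steps: 3


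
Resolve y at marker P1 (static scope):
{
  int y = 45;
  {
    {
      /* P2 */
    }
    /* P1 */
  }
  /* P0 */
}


P1's block does not declare y; resolves to the enclosing declaration at depth 0
y = 45


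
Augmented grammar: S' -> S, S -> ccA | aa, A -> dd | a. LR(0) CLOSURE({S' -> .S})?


Start: S' -> .S
For each item with dot before a nonterminal B, add B -> .γ for every B-production
Closure: [S' -> .S, S -> .ccA, S -> .aa]


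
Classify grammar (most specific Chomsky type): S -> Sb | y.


Left-linear: every RHS is a terminal or one nonterminal followed by a terminal
Classification: Type 3 (Regular)


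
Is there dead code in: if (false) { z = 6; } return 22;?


condition is constant false, so the whole block is unreachable
Dead: 'if (false) { z = 6; }'


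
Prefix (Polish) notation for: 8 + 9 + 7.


left-to-right (same/higher precedence on left): tree is (+ (+ 8 9) 7)
Prefix: + + 8 9 7


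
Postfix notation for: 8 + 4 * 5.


* has higher precedence, evaluate 4*5 first
Postfix: 8 4 5 * +


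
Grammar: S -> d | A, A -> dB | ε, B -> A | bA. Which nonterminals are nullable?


A nonterminal is nullable iff some alternative derives ε (directly, or every symbol in it is nullable)
Nullable: {A, B, S}


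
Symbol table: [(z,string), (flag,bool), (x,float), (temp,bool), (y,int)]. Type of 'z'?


Lookup 'z' → type string


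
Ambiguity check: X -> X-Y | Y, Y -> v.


precedence layered via separate nonterminal Y: deterministic
Unambiguous


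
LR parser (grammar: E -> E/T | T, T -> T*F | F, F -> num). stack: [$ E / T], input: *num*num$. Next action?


'*' can extend T; shift to build T -> T*F
Action: shift


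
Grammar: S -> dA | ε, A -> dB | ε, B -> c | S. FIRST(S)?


Per alternative of S: FIRST(dA) = {d}; FIRST(ε) = {ε}
FIRST(S) = {d, ε}


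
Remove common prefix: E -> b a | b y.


Common prefix: 'b'
Factored: E -> b E', E' -> a | y


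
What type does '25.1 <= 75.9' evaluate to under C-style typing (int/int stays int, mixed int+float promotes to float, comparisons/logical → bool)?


Operand types: float <= float
Rule: comparison yields bool
Result type: bool


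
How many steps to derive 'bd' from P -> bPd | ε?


Derivation: P => bPd => bd
Steps: 2


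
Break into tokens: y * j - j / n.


Scan left to right, longest-match per lexeme
Tokens: ID(y), OP(*), ID(j), OP(-), ID(j), OP(/), ID(n)


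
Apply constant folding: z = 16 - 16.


16 - 16 = 0 at compile time
Optimized: z = 0


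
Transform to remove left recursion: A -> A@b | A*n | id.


Left-recursive alternatives: A@b, A*n; non-recursive: id
Introduce A': A -> idA', A' -> @bA' | *nA' | ε


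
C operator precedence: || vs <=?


'<=' is relational (level 7); '||' is logical OR (level 1)
Higher level binds tighter
'<=' has higher precedence than '||'


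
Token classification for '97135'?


Pattern: digits only
Type: INTEGER_LITERAL


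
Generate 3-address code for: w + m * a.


Break into single-operator statements:
t1 = m * a
t2 = w + t1


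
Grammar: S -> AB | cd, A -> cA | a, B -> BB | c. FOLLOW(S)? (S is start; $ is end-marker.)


$ ∈ FOLLOW(S). For each A -> αBβ: add FIRST(β)\{ε} to FOLLOW(B); if β nullable, add FOLLOW(A).
FOLLOW(S) = {$}


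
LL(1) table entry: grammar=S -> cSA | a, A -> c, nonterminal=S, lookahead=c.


For [S, c]: 'c' ∈ FIRST(cSA)
Entry: S -> cSA


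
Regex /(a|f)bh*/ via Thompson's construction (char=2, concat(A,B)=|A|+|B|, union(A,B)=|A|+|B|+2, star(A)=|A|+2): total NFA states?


Syntax tree has 4 char leaf(s), 1 union(s), 1 star(s)
chars contribute 4×2 = 8; each union adds +2; each star adds +2
Total: 8 + 2 + 2 = 12 states


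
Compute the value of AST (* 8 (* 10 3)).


Evaluate inner: (* 10 3) = 30
Evaluate root: (* 8 30) = 240
Result: 240


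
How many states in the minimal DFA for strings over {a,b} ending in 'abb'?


Track the longest suffix of input matching a prefix of 'abb': 4 classes (prefixes of length 0..3)
Minimal DFA: 4 states


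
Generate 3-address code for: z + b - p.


Break into single-operator statements:
t1 = z + b
t2 = t1 - p


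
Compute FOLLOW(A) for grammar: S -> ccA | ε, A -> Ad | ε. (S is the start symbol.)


$ ∈ FOLLOW(S). For each A -> αBβ: add FIRST(β)\{ε} to FOLLOW(B); if β nullable, add FOLLOW(A).
FOLLOW(A) = {$, d}


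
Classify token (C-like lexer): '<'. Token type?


Pattern: operator symbol
Type: OPERATOR


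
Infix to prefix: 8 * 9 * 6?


left-to-right (same/higher precedence on left): tree is (* (* 8 9) 6)
Prefix: * * 8 9 6


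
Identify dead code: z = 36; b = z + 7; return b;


z is read by b's definition; b is returned
No dead code


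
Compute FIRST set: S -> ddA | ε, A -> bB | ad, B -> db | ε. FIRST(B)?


Per alternative of B: FIRST(db) = {d}; FIRST(ε) = {ε}
FIRST(B) = {d, ε}


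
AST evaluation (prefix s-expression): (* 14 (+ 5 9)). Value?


Evaluate inner: (+ 5 9) = 14
Evaluate root: (* 14 14) = 196
Result: 196


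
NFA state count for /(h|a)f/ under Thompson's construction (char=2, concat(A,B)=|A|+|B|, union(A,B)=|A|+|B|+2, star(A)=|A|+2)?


Syntax tree has 3 char leaf(s), 1 union(s), 0 star(s)
chars contribute 3×2 = 6; each union adds +2; each star adds +2
Total: 6 + 2 + 0 = 8 states


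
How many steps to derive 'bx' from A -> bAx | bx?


Derivation: A => bx
Steps: 1


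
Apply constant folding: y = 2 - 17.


2 - 17 = -15 at compile time
Optimized: y = -15


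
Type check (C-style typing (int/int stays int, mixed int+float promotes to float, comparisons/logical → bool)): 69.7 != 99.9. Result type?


Operand types: float != float
Rule: comparison yields bool
Result type: bool


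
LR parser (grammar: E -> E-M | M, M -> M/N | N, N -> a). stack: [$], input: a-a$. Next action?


no handle on stack; shift 'a'
Action: shift


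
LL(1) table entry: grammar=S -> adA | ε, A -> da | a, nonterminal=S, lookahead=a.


For [S, a]: 'a' ∈ FIRST(adA)
Entry: S -> adA


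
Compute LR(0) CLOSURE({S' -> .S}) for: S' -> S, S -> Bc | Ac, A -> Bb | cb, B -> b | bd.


Start: S' -> .S
For each item with dot before a nonterminal B, add B -> .γ for every B-production
Closure: [S' -> .S, S -> .Bc, S -> .Ac, B -> .b, B -> .bd, A -> .Bb, A -> .cb]


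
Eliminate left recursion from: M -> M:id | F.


Left-recursive alternatives: M:id; non-recursive: F
Introduce M': M -> FM', M' -> :idM' | ε


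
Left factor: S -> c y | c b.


Common prefix: 'c'
Factored: S -> c S', S' -> y | b


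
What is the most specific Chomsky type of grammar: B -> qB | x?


Right-linear: every RHS is a terminal or a terminal followed by one nonterminal
Classification: Type 3 (Regular)


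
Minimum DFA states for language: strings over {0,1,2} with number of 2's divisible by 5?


Track (count of 2) mod 5: states 0..4, accept at 0
Minimal DFA: 5 states


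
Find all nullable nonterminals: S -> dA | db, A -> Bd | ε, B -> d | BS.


A nonterminal is nullable iff some alternative derives ε (directly, or every symbol in it is nullable)
Nullable: {A}


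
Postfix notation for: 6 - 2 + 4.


Left to right (same or higher precedence on left)
Postfix: 6 2 - 4 +


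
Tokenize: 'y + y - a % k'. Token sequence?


Scan left to right, longest-match per lexeme
Tokens: ID(y), OP(+), ID(y), OP(-), ID(a), OP(%), ID(k)


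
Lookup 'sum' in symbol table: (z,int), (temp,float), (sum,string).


Lookup 'sum' → type string


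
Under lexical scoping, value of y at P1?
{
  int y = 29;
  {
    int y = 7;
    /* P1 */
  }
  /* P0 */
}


y declared in the same block as P1
y = 7


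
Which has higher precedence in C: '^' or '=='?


'==' is equality (level 6); '^' is bitwise XOR (level 4)
Higher level binds tighter
'==' has higher precedence than '^'


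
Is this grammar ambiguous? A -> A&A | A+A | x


'x&x+x' has two parse trees (no precedence encoded between & and +)
Ambiguous


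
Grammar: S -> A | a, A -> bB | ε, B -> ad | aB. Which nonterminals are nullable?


A nonterminal is nullable iff some alternative derives ε (directly, or every symbol in it is nullable)
Nullable: {A, S}


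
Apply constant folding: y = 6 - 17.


6 - 17 = -11 at compile time
Optimized: y = -11


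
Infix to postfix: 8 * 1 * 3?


Left to right (same or higher precedence on left)
Postfix: 8 1 * 3 *


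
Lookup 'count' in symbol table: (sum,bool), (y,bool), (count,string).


Lookup 'count' → type string


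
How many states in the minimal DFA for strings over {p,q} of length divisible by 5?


Track length mod 5: states 0..4, accept at 0
Minimal DFA: 5 states


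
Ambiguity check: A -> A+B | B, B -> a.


precedence layered via separate nonterminal B: deterministic
Unambiguous


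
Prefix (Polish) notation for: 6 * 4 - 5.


left-to-right (same/higher precedence on left): tree is (- (* 6 4) 5)
Prefix: - * 6 4 5


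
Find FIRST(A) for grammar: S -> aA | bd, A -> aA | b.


Per alternative of A: FIRST(aA) = {a}; FIRST(b) = {b}
FIRST(A) = {a, b}


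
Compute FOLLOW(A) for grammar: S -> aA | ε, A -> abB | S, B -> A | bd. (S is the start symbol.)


$ ∈ FOLLOW(S). For each A -> αBβ: add FIRST(β)\{ε} to FOLLOW(B); if β nullable, add FOLLOW(A).
FOLLOW(A) = {$}


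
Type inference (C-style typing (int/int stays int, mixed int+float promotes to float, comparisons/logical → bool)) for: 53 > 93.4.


Operand types: int > float
Rule: comparison yields bool
Result type: bool


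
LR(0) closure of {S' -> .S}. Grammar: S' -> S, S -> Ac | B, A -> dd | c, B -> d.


Start: S' -> .S
For each item with dot before a nonterminal B, add B -> .γ for every B-production
Closure: [S' -> .S, S -> .Ac, S -> .B, A -> .dd, A -> .c, B -> .d]


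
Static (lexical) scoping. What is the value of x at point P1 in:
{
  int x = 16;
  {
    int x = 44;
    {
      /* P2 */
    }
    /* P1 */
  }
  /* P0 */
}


x declared in the same block as P1
x = 44


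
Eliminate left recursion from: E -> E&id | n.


Left-recursive alternatives: E&id; non-recursive: n
Introduce E': E -> nE', E' -> &idE' | ε


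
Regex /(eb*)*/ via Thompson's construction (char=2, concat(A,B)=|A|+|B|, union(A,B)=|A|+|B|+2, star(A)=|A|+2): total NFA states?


Syntax tree has 2 char leaf(s), 0 union(s), 2 star(s)
chars contribute 2×2 = 4; each union adds +2; each star adds +2
Total: 4 + 0 + 4 = 8 states


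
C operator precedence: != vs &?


'!=' is equality (level 6); '&' is bitwise AND (level 5)
Higher level binds tighter
'!=' has higher precedence than '&'


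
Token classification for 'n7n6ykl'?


Pattern: letter/underscore followed by alphanumerics, not a keyword
Type: IDENTIFIER


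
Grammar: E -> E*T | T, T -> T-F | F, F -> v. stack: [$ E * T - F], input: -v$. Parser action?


handle 'T-F' on top
Action: reduce (T -> T-F)


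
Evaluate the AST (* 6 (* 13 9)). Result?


Evaluate inner: (* 13 9) = 117
Evaluate root: (* 6 117) = 702
Result: 702


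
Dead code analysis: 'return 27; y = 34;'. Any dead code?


statement follows a return and is unreachable
Dead: 'y = 34'


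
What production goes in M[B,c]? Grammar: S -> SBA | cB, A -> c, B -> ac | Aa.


For [B, c]: 'c' ∈ FIRST(Aa)
Entry: B -> Aa


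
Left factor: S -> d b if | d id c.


Common prefix: 'd'
Factored: S -> d S', S' -> b if | id c


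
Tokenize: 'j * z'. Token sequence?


Scan left to right, longest-match per lexeme
Tokens: ID(j), OP(*), ID(z)


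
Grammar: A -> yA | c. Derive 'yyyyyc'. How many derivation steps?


Derivation: A => yA => yyA => yyyA => yyyyA => yyyyyA => yyyyyc
Steps: 6


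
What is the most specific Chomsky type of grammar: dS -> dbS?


LHS has context (more than one symbol) and |LHS| ≤ |RHS|
Classification: Type 1 (Context-Sensitive)


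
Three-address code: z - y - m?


Break into single-operator statements:
t1 = z - y
t2 = t1 - m


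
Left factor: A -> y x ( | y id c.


Common prefix: 'y'
Factored: A -> y A', A' -> x ( | id c


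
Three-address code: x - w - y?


Break into single-operator statements:
t1 = x - w
t2 = t1 - y


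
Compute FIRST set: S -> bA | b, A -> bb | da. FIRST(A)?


Per alternative of A: FIRST(bb) = {b}; FIRST(da) = {d}
FIRST(A) = {b, d}


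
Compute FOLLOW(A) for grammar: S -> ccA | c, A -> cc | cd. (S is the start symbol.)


$ ∈ FOLLOW(S). For each A -> αBβ: add FIRST(β)\{ε} to FOLLOW(B); if β nullable, add FOLLOW(A).
FOLLOW(A) = {$}


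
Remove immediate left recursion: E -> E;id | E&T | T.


Left-recursive alternatives: E;id, E&T; non-recursive: T
Introduce E': E -> TE', E' -> ;idE' | &TE' | ε


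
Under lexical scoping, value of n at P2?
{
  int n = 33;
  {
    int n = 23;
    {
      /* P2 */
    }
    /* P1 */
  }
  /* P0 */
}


P2's block does not declare n; resolves to the enclosing declaration at depth 1
n = 23


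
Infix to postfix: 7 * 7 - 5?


Left to right (same or higher precedence on left)
Postfix: 7 7 * 5 -


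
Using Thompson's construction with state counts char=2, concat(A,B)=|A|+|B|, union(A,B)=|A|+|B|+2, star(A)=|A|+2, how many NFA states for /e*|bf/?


Syntax tree has 3 char leaf(s), 1 union(s), 1 star(s)
chars contribute 3×2 = 6; each union adds +2; each star adds +2
Total: 6 + 2 + 2 = 10 states


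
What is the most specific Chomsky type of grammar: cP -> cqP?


LHS has context (more than one symbol) and |LHS| ≤ |RHS|
Classification: Type 1 (Context-Sensitive)


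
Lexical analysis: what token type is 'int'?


Pattern: reserved word
Type: KEYWORD


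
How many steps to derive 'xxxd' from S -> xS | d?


Derivation: S => xS => xxS => xxxS => xxxd
Steps: 4


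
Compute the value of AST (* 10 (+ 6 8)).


Evaluate inner: (+ 6 8) = 14
Evaluate root: (* 10 14) = 140
Result: 140


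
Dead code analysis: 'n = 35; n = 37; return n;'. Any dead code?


first assignment to n is overwritten before any read
Dead: 'n = 35'


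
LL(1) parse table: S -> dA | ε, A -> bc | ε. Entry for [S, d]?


For [S, d]: 'd' ∈ FIRST(dA)
Entry: S -> dA


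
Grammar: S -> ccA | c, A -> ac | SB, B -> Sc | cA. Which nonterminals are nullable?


A nonterminal is nullable iff some alternative derives ε (directly, or every symbol in it is nullable)
Nullable: {}


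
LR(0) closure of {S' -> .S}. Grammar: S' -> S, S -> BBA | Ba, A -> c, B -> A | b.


Start: S' -> .S
For each item with dot before a nonterminal B, add B -> .γ for every B-production
Closure: [S' -> .S, S -> .BBA, S -> .Ba, B -> .A, B -> .b, A -> .c]


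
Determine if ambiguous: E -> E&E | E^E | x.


'x&x^x' has two parse trees (no precedence encoded between & and ^)
Ambiguous


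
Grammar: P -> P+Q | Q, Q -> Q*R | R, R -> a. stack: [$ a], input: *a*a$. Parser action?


'a' on top is the handle for R -> a
Action: reduce (R -> a)


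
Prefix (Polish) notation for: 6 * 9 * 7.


left-to-right (same/higher precedence on left): tree is (* (* 6 9) 7)
Prefix: * * 6 9 7


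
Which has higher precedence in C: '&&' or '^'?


'^' is bitwise XOR (level 4); '&&' is logical AND (level 2)
Higher level binds tighter
'^' has higher precedence than '&&'


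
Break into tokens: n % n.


Scan left to right, longest-match per lexeme
Tokens: ID(n), OP(%), ID(n)


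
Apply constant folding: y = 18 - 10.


18 - 10 = 8 at compile time
Optimized: y = 8


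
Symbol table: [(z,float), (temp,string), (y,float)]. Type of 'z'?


Lookup 'z' → type float


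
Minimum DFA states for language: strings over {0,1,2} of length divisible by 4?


Track length mod 4: states 0..3, accept at 0
Minimal DFA: 4 states


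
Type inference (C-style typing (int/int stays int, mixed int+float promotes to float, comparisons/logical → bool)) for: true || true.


Operand types: bool || bool
Rule: logical operators take bool operands and yield bool
Result type: bool


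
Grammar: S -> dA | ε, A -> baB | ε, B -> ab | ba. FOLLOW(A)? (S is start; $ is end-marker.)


$ ∈ FOLLOW(S). For each A -> αBβ: add FIRST(β)\{ε} to FOLLOW(B); if β nullable, add FOLLOW(A).
FOLLOW(A) = {$}


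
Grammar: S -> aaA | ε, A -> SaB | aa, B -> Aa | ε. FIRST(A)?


Per alternative of A: FIRST(SaB) = {a}; FIRST(aa) = {a}
FIRST(A) = {a}


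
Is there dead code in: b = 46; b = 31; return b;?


first assignment to b is overwritten before any read
Dead: 'b = 46'


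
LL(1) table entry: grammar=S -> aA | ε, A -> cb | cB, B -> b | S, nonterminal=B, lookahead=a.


For [B, a]: 'a' ∈ FIRST(S)
Entry: B -> S


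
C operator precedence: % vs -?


'%' is multiplicative (level 10); '-' is additive (level 9)
Higher level binds tighter
'%' has higher precedence than '-'


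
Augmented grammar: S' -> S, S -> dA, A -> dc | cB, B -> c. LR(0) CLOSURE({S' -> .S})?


Start: S' -> .S
For each item with dot before a nonterminal B, add B -> .γ for every B-production
Closure: [S' -> .S, S -> .dA]


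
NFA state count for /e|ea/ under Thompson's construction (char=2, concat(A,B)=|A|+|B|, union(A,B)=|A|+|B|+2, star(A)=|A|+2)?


Syntax tree has 3 char leaf(s), 1 union(s), 0 star(s)
chars contribute 3×2 = 6; each union adds +2; each star adds +2
Total: 6 + 2 + 0 = 8 states


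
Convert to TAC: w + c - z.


Break into single-operator statements:
t1 = w + c
t2 = t1 - z


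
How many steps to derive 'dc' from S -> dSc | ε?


Derivation: S => dSc => dc
Steps: 2


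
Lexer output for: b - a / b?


Scan left to right, longest-match per lexeme
Tokens: ID(b), OP(-), ID(a), OP(/), ID(b)


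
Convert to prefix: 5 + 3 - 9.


left-to-right (same/higher precedence on left): tree is (- (+ 5 3) 9)
Prefix: - + 5 3 9


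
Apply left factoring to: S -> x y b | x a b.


Common prefix: 'x'
Factored: S -> x S', S' -> y b | a b


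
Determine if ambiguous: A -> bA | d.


right-linear, alternatives start with distinct terminals 'b' vs 'd': unique leftmost derivation
Unambiguous


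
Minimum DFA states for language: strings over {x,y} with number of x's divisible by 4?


Track (count of x) mod 4: states 0..3, accept at 0
Minimal DFA: 4 states


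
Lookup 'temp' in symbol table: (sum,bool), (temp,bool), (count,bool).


Lookup 'temp' → type bool


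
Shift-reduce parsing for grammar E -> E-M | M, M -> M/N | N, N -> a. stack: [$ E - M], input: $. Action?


handle 'E-M' on top; lookahead ∈ FOLLOW(E) = {-, $}
Action: reduce (E -> E-M)


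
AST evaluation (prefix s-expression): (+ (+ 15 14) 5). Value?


Evaluate inner: (+ 15 14) = 29
Evaluate root: (+ 29 5) = 34
Result: 34


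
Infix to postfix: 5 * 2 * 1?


Left to right (same or higher precedence on left)
Postfix: 5 2 * 1 *


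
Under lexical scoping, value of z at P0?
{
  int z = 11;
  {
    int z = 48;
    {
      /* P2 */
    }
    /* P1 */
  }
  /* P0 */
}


z declared in the same block as P0
z = 11


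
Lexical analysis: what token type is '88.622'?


Pattern: digits with a decimal point
Type: FLOAT_LITERAL


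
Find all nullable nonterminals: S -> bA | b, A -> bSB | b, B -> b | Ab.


A nonterminal is nullable iff some alternative derives ε (directly, or every symbol in it is nullable)
Nullable: {}


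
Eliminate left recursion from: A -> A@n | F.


Left-recursive alternatives: A@n; non-recursive: F
Introduce A': A -> FA', A' -> @nA' | ε


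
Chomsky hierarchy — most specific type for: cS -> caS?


LHS has context (more than one symbol) and |LHS| ≤ |RHS|
Classification: Type 1 (Context-Sensitive)


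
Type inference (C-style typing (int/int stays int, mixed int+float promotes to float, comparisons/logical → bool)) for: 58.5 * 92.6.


Operand types: float * float
Rule: mixed int/float promotes to float; int/int stays int
Result type: float


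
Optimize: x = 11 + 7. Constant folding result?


11 + 7 = 18 at compile time
Optimized: x = 18


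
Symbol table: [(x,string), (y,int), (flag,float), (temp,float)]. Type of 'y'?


Lookup 'y' → type int


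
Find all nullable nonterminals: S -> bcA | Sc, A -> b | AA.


A nonterminal is nullable iff some alternative derives ε (directly, or every symbol in it is nullable)
Nullable: {}


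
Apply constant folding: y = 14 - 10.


14 - 10 = 4 at compile time
Optimized: y = 4


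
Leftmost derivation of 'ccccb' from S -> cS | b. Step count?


Derivation: S => cS => ccS => cccS => ccccS => ccccb
Steps: 5


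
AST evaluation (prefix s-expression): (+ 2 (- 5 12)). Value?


Evaluate inner: (- 5 12) = -7
Evaluate root: (+ 2 -7) = -5
Result: -5


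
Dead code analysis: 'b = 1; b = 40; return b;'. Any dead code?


first assignment to b is overwritten before any read
Dead: 'b = 1'


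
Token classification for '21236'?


Pattern: digits only
Type: INTEGER_LITERAL


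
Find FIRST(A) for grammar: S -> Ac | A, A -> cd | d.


Per alternative of A: FIRST(cd) = {c}; FIRST(d) = {d}
FIRST(A) = {c, d}


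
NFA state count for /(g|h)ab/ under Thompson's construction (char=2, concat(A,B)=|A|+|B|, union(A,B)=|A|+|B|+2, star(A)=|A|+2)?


Syntax tree has 4 char leaf(s), 1 union(s), 0 star(s)
chars contribute 4×2 = 8; each union adds +2; each star adds +2
Total: 8 + 2 + 0 = 10 states


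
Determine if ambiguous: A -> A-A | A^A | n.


'n-n^n' has two parse trees (no precedence encoded between - and ^)
Ambiguous


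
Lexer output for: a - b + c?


Scan left to right, longest-match per lexeme
Tokens: ID(a), OP(-), ID(b), OP(+), ID(c)


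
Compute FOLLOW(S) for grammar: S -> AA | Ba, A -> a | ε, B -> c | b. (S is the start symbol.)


$ ∈ FOLLOW(S). For each A -> αBβ: add FIRST(β)\{ε} to FOLLOW(B); if β nullable, add FOLLOW(A).
FOLLOW(S) = {$}


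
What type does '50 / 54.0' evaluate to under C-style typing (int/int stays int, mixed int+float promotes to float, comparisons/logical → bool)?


Operand types: int / float
Rule: mixed int/float promotes to float; int/int stays int
Result type: float


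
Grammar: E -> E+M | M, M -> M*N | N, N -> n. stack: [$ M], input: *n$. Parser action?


shift '*' to continue M -> M*N
Action: shift


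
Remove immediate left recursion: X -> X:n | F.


Left-recursive alternatives: X:n; non-recursive: F
Introduce X': X -> FX', X' -> :nX' | ε


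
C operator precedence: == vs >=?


'>=' is relational (level 7); '==' is equality (level 6)
Higher level binds tighter
'>=' has higher precedence than '=='


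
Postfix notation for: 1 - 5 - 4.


Left to right (same or higher precedence on left)
Postfix: 1 5 - 4 -


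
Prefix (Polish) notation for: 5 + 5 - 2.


left-to-right (same/higher precedence on left): tree is (- (+ 5 5) 2)
Prefix: - + 5 5 2


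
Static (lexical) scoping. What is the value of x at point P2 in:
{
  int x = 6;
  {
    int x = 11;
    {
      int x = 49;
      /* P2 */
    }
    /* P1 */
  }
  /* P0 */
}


x declared in the same block as P2
x = 49


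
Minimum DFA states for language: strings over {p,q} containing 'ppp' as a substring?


KMP-style automaton: 3 progress states + 1 absorbing accept = 4
Minimal DFA: 4 states


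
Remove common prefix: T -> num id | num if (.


Common prefix: 'num'
Factored: T -> num T', T' -> id | if (


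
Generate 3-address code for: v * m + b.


Break into single-operator statements:
t1 = v * m
t2 = t1 + b


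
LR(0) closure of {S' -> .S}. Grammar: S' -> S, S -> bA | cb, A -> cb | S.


Start: S' -> .S
For each item with dot before a nonterminal B, add B -> .γ for every B-production
Closure: [S' -> .S, S -> .bA, S -> .cb]


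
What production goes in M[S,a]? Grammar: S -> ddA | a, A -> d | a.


For [S, a]: 'a' ∈ FIRST(a)
Entry: S -> a


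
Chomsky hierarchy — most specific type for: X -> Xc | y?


Left-linear: every RHS is a terminal or one nonterminal followed by a terminal
Classification: Type 3 (Regular)


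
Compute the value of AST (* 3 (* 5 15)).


Evaluate inner: (* 5 15) = 75
Evaluate root: (* 3 75) = 225
Result: 225


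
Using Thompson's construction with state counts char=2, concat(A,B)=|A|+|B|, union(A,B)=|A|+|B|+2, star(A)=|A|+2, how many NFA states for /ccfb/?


Syntax tree has 4 char leaf(s), 0 union(s), 0 star(s)
chars contribute 4×2 = 8; each union adds +2; each star adds +2
Total: 8 + 0 + 0 = 8 states


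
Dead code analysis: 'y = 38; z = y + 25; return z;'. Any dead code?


y is read by z's definition; z is returned
No dead code


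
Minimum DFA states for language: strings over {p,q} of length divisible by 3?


Track length mod 3: states 0..2, accept at 0
Minimal DFA: 3 states


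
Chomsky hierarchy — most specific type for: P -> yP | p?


Right-linear: every RHS is a terminal or a terminal followed by one nonterminal
Classification: Type 3 (Regular)


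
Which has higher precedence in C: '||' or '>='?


'>=' is relational (level 7); '||' is logical OR (level 1)
Higher level binds tighter
'>=' has higher precedence than '||'
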